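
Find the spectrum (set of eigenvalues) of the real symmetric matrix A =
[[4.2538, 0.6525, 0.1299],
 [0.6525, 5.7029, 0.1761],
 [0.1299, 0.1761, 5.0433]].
sigma(A) ≈ {4, 5, 6}

A is real symmetric, so its spectrum consists of real eigenvalues. Expanding the characteristic polynomial of the displayed matrix gives
  det(λ I - A) = p(λ) = λ^3 + (-15)λ^2 + (74)λ + (-120).
Solving p(λ) = 0 yields eigenvalues ≈ 4, 5, 6. (A is shown rounded to 4 decimals, so these recover the underlying integer eigenvalues to within that precision.)
Verification: the trace of A = 15 equals the sum of eigenvalues 15, and det(A) ≈ 119.9999 matches the eigenvalue product 120.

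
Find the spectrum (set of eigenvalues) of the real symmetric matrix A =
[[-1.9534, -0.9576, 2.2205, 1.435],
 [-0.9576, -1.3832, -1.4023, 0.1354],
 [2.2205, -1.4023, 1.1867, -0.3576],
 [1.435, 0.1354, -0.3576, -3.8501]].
sigma(A) ≈ {-5, -2, 3} (-2 with multiplicity 2)

A is real symmetric, so its spectrum consists of real eigenvalues. Expanding the characteristic polynomial of the displayed matrix gives
  det(λ I - A) = p(λ) = λ^4 + (6)λ^3 + (-3)λ^2 + (-52)λ + (-60).
Solving p(λ) = 0 yields eigenvalues ≈ -5, -2, -2, 3. (A is shown rounded to 4 decimals, so these recover the underlying integer eigenvalues to within that precision.)
Verification: the trace of A = -6 equals the sum of eigenvalues -6, and det(A) ≈ -60.0009 matches the eigenvalue product -60.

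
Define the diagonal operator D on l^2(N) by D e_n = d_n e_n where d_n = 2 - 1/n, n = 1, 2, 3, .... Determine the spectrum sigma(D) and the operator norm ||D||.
sigma(D) = {2 - 1/n : n ≥ 1} ∪ {2}; ||D|| = 2

A bounded diagonal operator on l^2 with diagonal entries d_n has spectrum equal to the closure of {d_n : n ≥ 1}: every d_n is an eigenvalue (with eigenvector e_n), so {d_n} ⊂ sigma(D); the spectrum is closed, so its closure is too; and for lambda not in the closure, (D - lambda I) has bounded inverse (the diagonal entries 1/(d_n - lambda) are bounded). For our sequence d_n = 2 - 1/n, n = 1, 2, 3, ...:
  - {d_n} = {2 - 1/n : n ≥ 1}; the only limit point is 2
  - closure = {2 - 1/n : n ≥ 1} ∪ {2}
For the norm: a diagonal operator has ||D|| = sup_n |d_n|. Here d_n = 2 - 1/n increases monotonically from d_1 = 1 toward 2, with all terms in [1, 2); so sup_n |d_n| = 2 (the supremum is the limit, not attained). So ||D|| = 2.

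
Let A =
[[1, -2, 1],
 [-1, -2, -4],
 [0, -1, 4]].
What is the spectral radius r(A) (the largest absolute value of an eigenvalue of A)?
r(A) ≈ 4.6941

The eigenvalues of A are the roots of its characteristic polynomial. With M = A (coefficients from the trace, the sum of principal 2x2 minors, and det A):
  p(λ) = det(λ I - M) = λ^3 - 3λ^2 - 12λ + 19.
No integer candidate from the rational root theorem (±divisors of 19) is a root, so the roots are irrational. The cubic discriminant is Δ = 12825 > 0, so there are three distinct real roots. p(-4) = -45 and p(-3) = 1 have opposite signs, so a root lies in (-4, -3); Newton's method refines it to λ ≈ -3.03. p(1) = 5 and p(2) = -9 have opposite signs, so a root lies in (1, 2); Newton's method refines it to λ ≈ 1.3359. p(4) = -13 and p(5) = 9 have opposite signs, so a root lies in (4, 5); Newton's method refines it to λ ≈ 4.6941. Check (Vieta): the three roots sum to 3, matching tr M = 3.
Thus the eigenvalues (to 4 decimals) are -3.03 (modulus 3.03); 1.3359 (modulus 1.3359); 4.6941 (modulus 4.6941). The spectral radius is the largest modulus: r(A) ≈ 4.6941. (Cross-check: r(A) ≤ ||A||_2 ≈ 5.8261; equality holds whenever A is normal, though it can also hold for some non-normal A.)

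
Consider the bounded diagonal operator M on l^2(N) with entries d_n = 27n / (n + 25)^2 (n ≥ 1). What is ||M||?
||M|| = 27/100 (attained at n = 25)

For M diagonal, ||M|| = sup_n |d_n|. Treat f(x) = 27x / (x + 25)^2 for real x > 0. By the quotient rule, f'(x) = 27(25 - x)/(x + 25)^3, which is positive for x < 25 and negative for x > 25. So f has a unique maximum at x = 25, and since 25 is a positive integer, the supremum over n ≥ 1 is attained at n = 25: d_25 = 27·25/(25 + 25)^2 = 27·25/2500 = 27/100. Hence ||M|| = 27/100.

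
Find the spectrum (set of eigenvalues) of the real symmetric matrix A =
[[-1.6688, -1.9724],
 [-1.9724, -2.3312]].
sigma(A) ≈ {-4, 0}

A is real symmetric, so its spectrum consists of real eigenvalues. Expanding the characteristic polynomial of the displayed matrix gives
  det(λ I - A) = p(λ) = λ^2 + (4)λ + (0).
Solving p(λ) = 0 yields eigenvalues ≈ -4, 0. (A is shown rounded to 4 decimals, so these recover the underlying integer eigenvalues to within that precision.)
Verification: the trace of A = -4 equals the sum of eigenvalues -4, and det(A) ≈ -0.0001 matches the eigenvalue product 0.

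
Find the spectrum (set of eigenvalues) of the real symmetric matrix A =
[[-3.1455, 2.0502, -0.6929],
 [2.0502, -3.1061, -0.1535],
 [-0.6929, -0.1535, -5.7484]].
sigma(A) ≈ {-6, -5, -1}

A is real symmetric, so its spectrum consists of real eigenvalues. Expanding the characteristic polynomial of the displayed matrix gives
  det(λ I - A) = p(λ) = λ^3 + (12)λ^2 + (41)λ + (30).
Solving p(λ) = 0 yields eigenvalues ≈ -6, -5, -1. (A is shown rounded to 4 decimals, so these recover the underlying integer eigenvalues to within that precision.)
Verification: the trace of A = -12 equals the sum of eigenvalues -12, and det(A) ≈ -29.9994 matches the eigenvalue product -30.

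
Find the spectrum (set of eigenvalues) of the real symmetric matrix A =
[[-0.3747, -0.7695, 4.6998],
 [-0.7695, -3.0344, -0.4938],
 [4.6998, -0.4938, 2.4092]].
sigma(A) ≈ {-4, -3, 6}

A is real symmetric, so its spectrum consists of real eigenvalues. Expanding the characteristic polynomial of the displayed matrix gives
  det(λ I - A) = p(λ) = λ^3 + (1)λ^2 + (-30)λ + (-72).
Solving p(λ) = 0 yields eigenvalues ≈ -4, -3, 6. (A is shown rounded to 4 decimals, so these recover the underlying integer eigenvalues to within that precision.)
Verification: the trace of A = -1 equals the sum of eigenvalues -1, and det(A) ≈ 71.9999 matches the eigenvalue product 72.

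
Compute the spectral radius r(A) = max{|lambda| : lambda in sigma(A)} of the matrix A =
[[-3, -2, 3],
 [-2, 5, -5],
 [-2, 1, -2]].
r(A) ≈ 4.279

The eigenvalues of A are the roots of its characteristic polynomial. With M = A (coefficients from the trace, the sum of principal 2x2 minors, and det A):
  p(λ) = det(λ I - M) = λ^3 - 12λ - 27.
No integer candidate from the rational root theorem (±divisors of 27) is a root, so the roots are irrational. The cubic discriminant is Δ = -12771 < 0, so there is one real root and a complex-conjugate pair. p(4) = -11 and p(5) = 38 have opposite signs, so a root lies in (4, 5); Newton's method refines it to λ ≈ 4.279. Dividing out (λ - (4.279)) leaves approximately λ^2 + 4.279λ + 6.3099. For λ^2 + 4.279λ + 6.3099 the discriminant is -6.9296. It is negative, so the remaining roots are the complex-conjugate pair λ ≈ -2.1395 ± 1.3162i. Their product equals the constant term, so |λ|^2 ≈ 6.3099 and |λ| ≈ 2.5119.
Thus the eigenvalues (to 4 decimals) are 4.279 (modulus 4.279); -2.1395 ± 1.3162i (modulus 2.5119). The spectral radius is the largest modulus: r(A) ≈ 4.279. (Cross-check: r(A) ≤ ||A||_2 ≈ 8.2705; equality holds whenever A is normal, though it can also hold for some non-normal A.)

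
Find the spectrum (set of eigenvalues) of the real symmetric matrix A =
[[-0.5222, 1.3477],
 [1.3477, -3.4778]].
sigma(A) ≈ {-4, 0}

A is real symmetric, so its spectrum consists of real eigenvalues. Expanding the characteristic polynomial of the displayed matrix gives
  det(λ I - A) = p(λ) = λ^2 + (4)λ + (0).
Solving p(λ) = 0 yields eigenvalues ≈ -4, 0. (A is shown rounded to 4 decimals, so these recover the underlying integer eigenvalues to within that precision.)
Verification: the trace of A = -4 equals the sum of eigenvalues -4, and det(A) ≈ -0.0002 matches the eigenvalue product 0.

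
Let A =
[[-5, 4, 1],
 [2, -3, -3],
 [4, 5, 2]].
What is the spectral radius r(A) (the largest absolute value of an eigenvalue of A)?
r(A) ≈ 7.3417

The eigenvalues of A are the roots of its characteristic polynomial. With M = A (coefficients from the trace, the sum of principal 2x2 minors, and det A):
  p(λ) = det(λ I - M) = λ^3 + 6λ^2 + 2λ + 87.
No integer candidate from the rational root theorem (±divisors of 87) is a root, so the roots are irrational. The cubic discriminant is Δ = -260627 < 0, so there is one real root and a complex-conjugate pair. p(-8) = -57 and p(-7) = 24 have opposite signs, so a root lies in (-8, -7); Newton's method refines it to λ ≈ -7.3417. Dividing out (λ - (-7.3417)) leaves approximately λ^2 - 1.3417λ + 11.8502. For λ^2 - 1.3417λ + 11.8502 the discriminant is -45.6005. It is negative, so the remaining roots are the complex-conjugate pair λ ≈ 0.6708 ± 3.3764i. Their product equals the constant term, so |λ|^2 ≈ 11.8502 and |λ| ≈ 3.4424.
Thus the eigenvalues (to 4 decimals) are -7.3417 (modulus 7.3417); 0.6708 ± 3.3764i (modulus 3.4424). The spectral radius is the largest modulus: r(A) ≈ 7.3417. (Cross-check: r(A) ≤ ||A||_2 ≈ 7.9764; equality holds whenever A is normal, though it can also hold for some non-normal A.)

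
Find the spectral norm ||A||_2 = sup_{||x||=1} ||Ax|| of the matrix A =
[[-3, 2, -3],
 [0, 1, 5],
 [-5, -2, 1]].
||A||_2 ≈ 6.2078 (= sqrt(largest eigenvalue of A^T A))

||A||_2 = sigma_max(A) = sqrt(lambda_max(A^T A)). Form the symmetric matrix M = A^T A =
[[34, 4, 4],
 [4, 9, -3],
 [4, -3, 35]].
Its characteristic polynomial (trace, sum of principal 2x2 minors, determinant of M give the coefficients) is
  p(λ) = det(λ I - M) = λ^3 - 78λ^2 + 1770λ - 9604.
No integer candidate from the rational root theorem (±divisors of 9604) is a root, so the roots are irrational. The cubic discriminant is Δ = 25556256 > 0, so there are three distinct real roots. p(7) = -693 and p(8) = 76 have opposite signs, so a root lies in (7, 8); Newton's method refines it to λ ≈ 7.8944. p(31) = 99 and p(32) = -68 have opposite signs, so a root lies in (31, 32); Newton's method refines it to λ ≈ 31.5685. p(38) = -104 and p(39) = 107 have opposite signs, so a root lies in (38, 39); Newton's method refines it to λ ≈ 38.5371. Check (Vieta): the three roots sum to 78, matching tr M = 78.
So the eigenvalues of A^T A are ≈ 7.8944, 31.5685, 38.5371 (all ≥ 0, as they must be for A^T A). The largest is λ_max ≈ 38.5371, hence ||A||_2 = sqrt(λ_max) ≈ 6.2078.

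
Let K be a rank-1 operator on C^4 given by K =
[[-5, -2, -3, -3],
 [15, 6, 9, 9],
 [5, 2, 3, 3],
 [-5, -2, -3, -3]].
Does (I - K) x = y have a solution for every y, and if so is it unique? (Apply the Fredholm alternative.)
(I - K) is singular (det(I - K) = 0, i.e. 1 ∈ sigma(K)). (I - K) x = y is solvable iff y ⊥ ker((I - K)^*) = span{(-5, -2, -3, -3)}, i.e. iff -5y_1 - 2y_2 - 3y_3 - 3y_4 = 0. When solvable, the solutions are x = y + c·(1, -3, -1, 1), c arbitrary (ker(I - K) = span{(1, -3, -1, 1)}, dimension 1).

K has rank 1, so it is an outer product K = u v^T: every row of K is a multiple of one row vector. Reading off the entries, u = (1, -3, -1, 1) and v = (-5, -2, -3, -3) (row i of K equals u_i·v^T). A rank-one matrix u v^T satisfies K u = u (v·u) and kills the (3)-dimensional subspace v^⊥, so its characteristic polynomial is lambda^3 (lambda - v·u) with v·u = tr K = 1. Hence the eigenvalues of I - K are 1 (multiplicity 3) and 1 - (1) = 0, so det(I - K) = 0. (Direct check: I - K =
[[6, 2, 3, 3],
 [-15, -5, -9, -9],
 [-5, -2, -2, -3],
 [5, 2, 3, 4]]
has determinant 0.) So 1 is an eigenvalue of K and (I - K) is not invertible. The finite-dimensional Fredholm alternative says: either (I - K) is invertible, or ker(I - K) ≠ {0} and then range(I - K) = ker((I - K)^*)^⊥, with dim ker(I - K) = dim ker((I - K)^*). We are in the second case, so we need both kernels. Kernel of I - K: (I - K) u = u - u (v·u) = u - u = 0, so ker(I - K) = span{u} = span{(1, -3, -1, 1)} (it is exactly 1-dimensional because rank(I - K) = 3). Kernel of the adjoint: K is real, so (I - K)^* = I - K^T = I - v u^T, and (I - v u^T) v = v - v (u·v) = 0; hence ker((I - K)^*) = span{v} = span{(-5, -2, -3, -3)}. Therefore (I - K) x = y is solvable iff <y, v> = 0, i.e. iff -5y_1 - 2y_2 - 3y_3 - 3y_4 = 0. When this holds, K y = u (v·y) = 0, so (I - K) y = y and x = y is a particular solution; the full solution set is the line x = y + c·u = y + c·(1, -3, -1, 1), c ∈ C.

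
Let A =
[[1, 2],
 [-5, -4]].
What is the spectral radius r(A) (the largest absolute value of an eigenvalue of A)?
r(A) = sqrt(6) ≈ 2.4495

The eigenvalues of A are the roots of its characteristic polynomial. With M = A (coefficients from the trace and determinant):
  p(λ) = det(λ I - M) = λ^2 + 3λ + 6.
For λ^2 + 3λ + 6 the discriminant is -15. It is negative, so the roots are the complex-conjugate pair λ = -3/2 ± (sqrt(15)/2) i ≈ -1.5 ± 1.9365i. For a conjugate pair the product of the roots equals the constant term, so |λ|^2 = 6 and |λ| = sqrt(6) ≈ 2.4495.
Thus the eigenvalues (to 4 decimals) are -1.5 ± 1.9365i (modulus 2.4495). The spectral radius is the largest modulus: r(A) = sqrt(6) ≈ 2.4495. (Cross-check: r(A) ≤ ||A||_2 ≈ 6.7234; equality holds whenever A is normal, though it can also hold for some non-normal A.)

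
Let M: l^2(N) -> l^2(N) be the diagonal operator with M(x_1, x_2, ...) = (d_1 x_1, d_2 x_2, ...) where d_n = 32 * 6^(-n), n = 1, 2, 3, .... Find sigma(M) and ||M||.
sigma(M) = {32 * 6^(-n) : n ≥ 1} ∪ {0}; ||M|| = 16/3

A bounded diagonal operator on l^2 with diagonal entries d_n has spectrum equal to the closure of {d_n : n ≥ 1}: every d_n is an eigenvalue (with eigenvector e_n), so {d_n} ⊂ sigma(M); the spectrum is closed, so its closure is too; and for lambda not in the closure, (M - lambda I) has bounded inverse (the diagonal entries 1/(d_n - lambda) are bounded). For our sequence d_n = 32 * 6^(-n), n = 1, 2, 3, ...:
  - {d_n} = {32 * 6^(-n) : n ≥ 1}; the only limit point is 0
  - closure = {32 * 6^(-n) : n ≥ 1} ∪ {0}
For the norm: a diagonal operator has ||M|| = sup_n |d_n|. Here d_n = 32 * 6^(-n) is positive and decreasing, so sup_n |d_n| = d_1 = 32/6 = 16/3. So ||M|| = 16/3.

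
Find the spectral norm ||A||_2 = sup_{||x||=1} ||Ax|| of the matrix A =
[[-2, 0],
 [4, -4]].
||A||_2 = sqrt((36 + sqrt(1040))/2) ≈ 5.8416 (= sqrt(largest eigenvalue of A^T A))

||A||_2 = sigma_max(A) = sqrt(lambda_max(A^T A)). Form the symmetric matrix M = A^T A =
[[20, -16],
 [-16, 16]].
Its characteristic polynomial (trace, determinant of M give the coefficients) is
  p(λ) = det(λ I - M) = λ^2 - 36λ + 64.
For λ^2 - 36λ + 64 the discriminant is 1040. It is nonnegative but not a perfect square, so the roots are real and irrational: λ = (36 ± sqrt(1040))/2 ≈ 34.1245, 1.8755.
So the eigenvalues of A^T A are ≈ 1.8755, 34.1245 (all ≥ 0, as they must be for A^T A). The largest is λ_max = (36 + sqrt(1040))/2 ≈ 34.1245, hence ||A||_2 = sqrt(λ_max) = sqrt((36 + sqrt(1040))/2) ≈ 5.8416.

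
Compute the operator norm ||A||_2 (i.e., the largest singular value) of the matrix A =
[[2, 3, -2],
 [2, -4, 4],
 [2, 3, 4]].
||A||_2 ≈ 6.8113 (= sqrt(largest eigenvalue of A^T A))

||A||_2 = sigma_max(A) = sqrt(lambda_max(A^T A)). Form the symmetric matrix M = A^T A =
[[12, 4, 12],
 [4, 34, -10],
 [12, -10, 36]].
Its characteristic polynomial (trace, sum of principal 2x2 minors, determinant of M give the coefficients) is
  p(λ) = det(λ I - M) = λ^3 - 82λ^2 + 1804λ - 7056.
No integer candidate from the rational root theorem (±divisors of 7056) is a root, so the roots are irrational. The cubic discriminant is Δ = 280803648 > 0, so there are three distinct real roots. p(4) = -1088 and p(5) = 39 have opposite signs, so a root lies in (4, 5); Newton's method refines it to λ ≈ 4.9633. p(30) = 264 and p(31) = -143 have opposite signs, so a root lies in (30, 31); Newton's method refines it to λ ≈ 30.6432. p(46) = -248 and p(47) = 417 have opposite signs, so a root lies in (46, 47); Newton's method refines it to λ ≈ 46.3935. Check (Vieta): the three roots sum to 82, matching tr M = 82.
So the eigenvalues of A^T A are ≈ 4.9633, 30.6432, 46.3935 (all ≥ 0, as they must be for A^T A). The largest is λ_max ≈ 46.3935, hence ||A||_2 = sqrt(λ_max) ≈ 6.8113.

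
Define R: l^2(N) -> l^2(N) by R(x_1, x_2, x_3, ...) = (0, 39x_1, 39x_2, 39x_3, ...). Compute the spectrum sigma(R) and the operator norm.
sigma(R) = closed disk {z in C : |z| ≤ 39}; ||R|| = 39

Note R = 39·U where U is the unit right shift (U x)_k = x_{k-1} (with x_0 := 0); so ||R|| = 39||U|| and sigma(R) = 39·sigma(U). ||R x||^2 = sum_{k≥1} |39x_k|^2 = 1521||x||^2, so ||R|| = 39 and sigma(R) ⊂ {|z| ≤ 39}. For any |lambda| < 39, the equation (R - lambda I) x = 0 forces x_1 = 0, then 39x_k = lambda x_{k+1} ⇒ x = 0, so R has no eigenvalues. But (R - lambda I) is not surjective for |lambda| < 39: solving (R - lambda I) x = e_1 would require x_n proportional to (lambda/39)^(-n), which is not in l^2. So every |lambda| < 39 lies in the residual spectrum. The boundary |lambda| = 39 is in the approximate point spectrum (the spectrum is closed). Hence sigma(R) is the closed disk of radius 39.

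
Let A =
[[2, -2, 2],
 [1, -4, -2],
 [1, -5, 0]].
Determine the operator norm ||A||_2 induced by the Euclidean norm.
||A||_2 ≈ 7.0138 (= sqrt(largest eigenvalue of A^T A))

||A||_2 = sigma_max(A) = sqrt(lambda_max(A^T A)). Form the symmetric matrix M = A^T A =
[[6, -13, 2],
 [-13, 45, 4],
 [2, 4, 8]].
Its characteristic polynomial (trace, sum of principal 2x2 minors, determinant of M give the coefficients) is
  p(λ) = det(λ I - M) = λ^3 - 59λ^2 + 489λ - 324.
No integer candidate from the rational root theorem (±divisors of 324) is a root, so the roots are irrational. The cubic discriminant is Δ = 263913021 > 0, so there are three distinct real roots. p(0) = -324 and p(1) = 107 have opposite signs, so a root lies in (0, 1); Newton's method refines it to λ ≈ 0.7253. p(9) = 27 and p(10) = -334 have opposite signs, so a root lies in (9, 10); Newton's method refines it to λ ≈ 9.0812. p(49) = -373 and p(50) = 1626 have opposite signs, so a root lies in (49, 50); Newton's method refines it to λ ≈ 49.1936. Check (Vieta): the three roots sum to 59, matching tr M = 59.
So the eigenvalues of A^T A are ≈ 0.7253, 9.0812, 49.1936 (all ≥ 0, as they must be for A^T A). The largest is λ_max ≈ 49.1936, hence ||A||_2 = sqrt(λ_max) ≈ 7.0138.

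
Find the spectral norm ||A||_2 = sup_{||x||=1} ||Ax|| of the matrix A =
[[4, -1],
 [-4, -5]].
||A||_2 = sqrt((58 + sqrt(1060))/2) ≈ 6.729 (= sqrt(largest eigenvalue of A^T A))

||A||_2 = sigma_max(A) = sqrt(lambda_max(A^T A)). Form the symmetric matrix M = A^T A =
[[32, 16],
 [16, 26]].
Its characteristic polynomial (trace, determinant of M give the coefficients) is
  p(λ) = det(λ I - M) = λ^2 - 58λ + 576.
For λ^2 - 58λ + 576 the discriminant is 1060. It is nonnegative but not a perfect square, so the roots are real and irrational: λ = (58 ± sqrt(1060))/2 ≈ 45.2788, 12.7212.
So the eigenvalues of A^T A are ≈ 12.7212, 45.2788 (all ≥ 0, as they must be for A^T A). The largest is λ_max = (58 + sqrt(1060))/2 ≈ 45.2788, hence ||A||_2 = sqrt(λ_max) = sqrt((58 + sqrt(1060))/2) ≈ 6.729.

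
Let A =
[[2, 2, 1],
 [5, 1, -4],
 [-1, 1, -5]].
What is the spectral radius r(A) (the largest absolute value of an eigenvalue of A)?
r(A) ≈ 4.679

The eigenvalues of A are the roots of its characteristic polynomial. With M = A (coefficients from the trace, the sum of principal 2x2 minors, and det A):
  p(λ) = det(λ I - M) = λ^3 + 2λ^2 - 18λ - 62.
No integer candidate from the rational root theorem (±divisors of 62) is a root, so the roots are irrational. The cubic discriminant is Δ = -37004 < 0, so there is one real root and a complex-conjugate pair. p(4) = -38 and p(5) = 23 have opposite signs, so a root lies in (4, 5); Newton's method refines it to λ ≈ 4.679. Dividing out (λ - (4.679)) leaves approximately λ^2 + 6.679λ + 13.2508. For λ^2 + 6.679λ + 13.2508 the discriminant is -8.3943. It is negative, so the remaining roots are the complex-conjugate pair λ ≈ -3.3395 ± 1.4486i. Their product equals the constant term, so |λ|^2 ≈ 13.2508 and |λ| ≈ 3.6402.
Thus the eigenvalues (to 4 decimals) are 4.679 (modulus 4.679); -3.3395 ± 1.4486i (modulus 3.6402). The spectral radius is the largest modulus: r(A) ≈ 4.679. (Cross-check: r(A) ≤ ||A||_2 ≈ 7.2505; equality holds whenever A is normal, though it can also hold for some non-normal A.)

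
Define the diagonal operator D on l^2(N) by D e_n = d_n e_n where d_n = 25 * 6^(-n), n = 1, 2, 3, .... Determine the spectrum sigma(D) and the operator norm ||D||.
sigma(D) = {25 * 6^(-n) : n ≥ 1} ∪ {0}; ||D|| = 25/6

A bounded diagonal operator on l^2 with diagonal entries d_n has spectrum equal to the closure of {d_n : n ≥ 1}: every d_n is an eigenvalue (with eigenvector e_n), so {d_n} ⊂ sigma(D); the spectrum is closed, so its closure is too; and for lambda not in the closure, (D - lambda I) has bounded inverse (the diagonal entries 1/(d_n - lambda) are bounded). For our sequence d_n = 25 * 6^(-n), n = 1, 2, 3, ...:
  - {d_n} = {25 * 6^(-n) : n ≥ 1}; the only limit point is 0
  - closure = {25 * 6^(-n) : n ≥ 1} ∪ {0}
For the norm: a diagonal operator has ||D|| = sup_n |d_n|. Here d_n = 25 * 6^(-n) is positive and decreasing, so sup_n |d_n| = d_1 = 25/6. So ||D|| = 25/6.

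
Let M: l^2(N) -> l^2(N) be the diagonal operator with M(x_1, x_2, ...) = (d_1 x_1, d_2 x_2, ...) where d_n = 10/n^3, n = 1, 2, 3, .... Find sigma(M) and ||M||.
sigma(M) = {10/n^3 : n ≥ 1} ∪ {0}; ||M|| = 10

A bounded diagonal operator on l^2 with diagonal entries d_n has spectrum equal to the closure of {d_n : n ≥ 1}: every d_n is an eigenvalue (with eigenvector e_n), so {d_n} ⊂ sigma(M); the spectrum is closed, so its closure is too; and for lambda not in the closure, (M - lambda I) has bounded inverse (the diagonal entries 1/(d_n - lambda) are bounded). For our sequence d_n = 10/n^3, n = 1, 2, 3, ...:
  - {d_n} = {10/n^3 : n ≥ 1}; the only limit point is 0
  - closure = {10/n^3 : n ≥ 1} ∪ {0}
For the norm: a diagonal operator has ||M|| = sup_n |d_n|. Here d_n = 10/n^3 is positive and decreasing, so sup_n |d_n| = d_1 = 10. So ||M|| = 10.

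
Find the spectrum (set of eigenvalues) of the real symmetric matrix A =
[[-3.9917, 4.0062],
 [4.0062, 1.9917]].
sigma(A) ≈ {-6, 4}

A is real symmetric, so its spectrum consists of real eigenvalues. Expanding the characteristic polynomial of the displayed matrix gives
  det(λ I - A) = p(λ) = λ^2 + (2)λ + (-24).
Solving p(λ) = 0 yields eigenvalues ≈ -6, 4. (A is shown rounded to 4 decimals, so these recover the underlying integer eigenvalues to within that precision.)
Verification: the trace of A = -2 equals the sum of eigenvalues -2, and det(A) ≈ -23.9999 matches the eigenvalue product -24.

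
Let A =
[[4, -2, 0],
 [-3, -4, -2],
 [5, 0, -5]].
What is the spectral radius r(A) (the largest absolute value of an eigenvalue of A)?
r(A) ≈ 5.1503

The eigenvalues of A are the roots of its characteristic polynomial. With M = A (coefficients from the trace, the sum of principal 2x2 minors, and det A):
  p(λ) = det(λ I - M) = λ^3 + 5λ^2 - 22λ - 130.
No integer candidate from the rational root theorem (±divisors of 130) is a root, so the roots are irrational. The cubic discriminant is Δ = -79208 < 0, so there is one real root and a complex-conjugate pair. p(4) = -74 and p(5) = 10 have opposite signs, so a root lies in (4, 5); Newton's method refines it to λ ≈ 4.901. Dividing out (λ - (4.901)) leaves approximately λ^2 + 9.901λ + 26.5251. For λ^2 + 9.901λ + 26.5251 the discriminant is -8.0702. It is negative, so the remaining roots are the complex-conjugate pair λ ≈ -4.9505 ± 1.4204i. Their product equals the constant term, so |λ|^2 ≈ 26.5251 and |λ| ≈ 5.1503.
Thus the eigenvalues (to 4 decimals) are 4.901 (modulus 4.901); -4.9505 ± 1.4204i (modulus 5.1503). The spectral radius is the largest modulus: r(A) ≈ 5.1503. (Cross-check: r(A) ≤ ||A||_2 ≈ 7.8242; equality holds whenever A is normal, though it can also hold for some non-normal A.)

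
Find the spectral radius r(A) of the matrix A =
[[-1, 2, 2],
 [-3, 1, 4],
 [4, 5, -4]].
r(A) = (7 + sqrt(57))/2 ≈ 7.2749

The eigenvalues of A are the roots of its characteristic polynomial. With M = A (coefficients from the trace, the sum of principal 2x2 minors, and det A):
  p(λ) = det(λ I - M) = λ^3 + 4λ^2 - 23λ + 6.
By the rational root theorem any rational root is an integer divisor of 6. Testing λ = 3: p(3) = 27 + 36 - 69 + 6 = 0, so λ = 3 is a root. Dividing out (λ - 3) leaves p(λ) = (λ - 3)(λ^2 + 7λ - 2). For λ^2 + 7λ - 2 the discriminant is 57. It is nonnegative but not a perfect square, so the roots are real and irrational: λ = (-7 ± sqrt(57))/2 ≈ 0.2749, -7.2749.
Thus the eigenvalues (to 4 decimals) are 0.2749 (modulus 0.2749); -7.2749 (modulus 7.2749); 3 (modulus 3). The spectral radius is the largest modulus: r(A) = (7 + sqrt(57))/2 ≈ 7.2749. (Cross-check: r(A) ≤ ||A||_2 ≈ 8.3833; equality holds whenever A is normal, though it can also hold for some non-normal A.)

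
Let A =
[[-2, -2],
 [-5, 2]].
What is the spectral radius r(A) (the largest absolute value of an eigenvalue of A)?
r(A) = sqrt(56)/2 ≈ 3.7417

The eigenvalues of A are the roots of its characteristic polynomial. With M = A (coefficients from the trace and determinant):
  p(λ) = det(λ I - M) = λ^2 - 14.
For λ^2 - 14 the discriminant is 56. It is nonnegative but not a perfect square, so the roots are real and irrational: λ = ± sqrt(56)/2 ≈ 3.7417, -3.7417.
Thus the eigenvalues (to 4 decimals) are 3.7417 (modulus 3.7417); -3.7417 (modulus 3.7417). The spectral radius is the largest modulus: r(A) = sqrt(56)/2 ≈ 3.7417. (Cross-check: r(A) ≤ ||A||_2 ≈ 5.5311; equality holds whenever A is normal, though it can also hold for some non-normal A.)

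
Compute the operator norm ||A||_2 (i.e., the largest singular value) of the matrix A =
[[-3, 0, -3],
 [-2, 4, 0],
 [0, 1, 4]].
||A||_2 ≈ 5.4611 (= sqrt(largest eigenvalue of A^T A))

||A||_2 = sigma_max(A) = sqrt(lambda_max(A^T A)). Form the symmetric matrix M = A^T A =
[[13, -8, 9],
 [-8, 17, 4],
 [9, 4, 25]].
Its characteristic polynomial (trace, sum of principal 2x2 minors, determinant of M give the coefficients) is
  p(λ) = det(λ I - M) = λ^3 - 55λ^2 + 810λ - 1764.
No integer candidate from the rational root theorem (±divisors of 1764) is a root, so the roots are irrational. The cubic discriminant is Δ = 15532308 > 0, so there are three distinct real roots. p(2) = -356 and p(3) = 198 have opposite signs, so a root lies in (2, 3); Newton's method refines it to λ ≈ 2.6225. p(22) = 84 and p(23) = -62 have opposite signs, so a root lies in (22, 23); Newton's method refines it to λ ≈ 22.5541. p(29) = -140 and p(30) = 36 have opposite signs, so a root lies in (29, 30); Newton's method refines it to λ ≈ 29.8234. Check (Vieta): the three roots sum to 55, matching tr M = 55.
So the eigenvalues of A^T A are ≈ 2.6225, 22.5541, 29.8234 (all ≥ 0, as they must be for A^T A). The largest is λ_max ≈ 29.8234, hence ||A||_2 = sqrt(λ_max) ≈ 5.4611.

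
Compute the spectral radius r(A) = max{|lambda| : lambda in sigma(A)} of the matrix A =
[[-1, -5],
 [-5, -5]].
r(A) = (6 + sqrt(116))/2 ≈ 8.3852

The eigenvalues of A are the roots of its characteristic polynomial. With M = A (coefficients from the trace and determinant):
  p(λ) = det(λ I - M) = λ^2 + 6λ - 20.
For λ^2 + 6λ - 20 the discriminant is 116. It is nonnegative but not a perfect square, so the roots are real and irrational: λ = (-6 ± sqrt(116))/2 ≈ 2.3852, -8.3852.
Thus the eigenvalues (to 4 decimals) are 2.3852 (modulus 2.3852); -8.3852 (modulus 8.3852). The spectral radius is the largest modulus: r(A) = (6 + sqrt(116))/2 ≈ 8.3852. (Cross-check: r(A) ≤ ||A||_2 ≈ 8.3852; equality holds whenever A is normal, though it can also hold for some non-normal A.)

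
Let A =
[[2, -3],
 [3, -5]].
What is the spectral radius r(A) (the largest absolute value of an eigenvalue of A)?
r(A) = (3 + sqrt(13))/2 ≈ 3.3028

The eigenvalues of A are the roots of its characteristic polynomial. With M = A (coefficients from the trace and determinant):
  p(λ) = det(λ I - M) = λ^2 + 3λ - 1.
For λ^2 + 3λ - 1 the discriminant is 13. It is nonnegative but not a perfect square, so the roots are real and irrational: λ = (-3 ± sqrt(13))/2 ≈ 0.3028, -3.3028.
Thus the eigenvalues (to 4 decimals) are 0.3028 (modulus 0.3028); -3.3028 (modulus 3.3028). The spectral radius is the largest modulus: r(A) = (3 + sqrt(13))/2 ≈ 3.3028. (Cross-check: r(A) ≤ ||A||_2 ≈ 6.8541; equality holds whenever A is normal, though it can also hold for some non-normal A.)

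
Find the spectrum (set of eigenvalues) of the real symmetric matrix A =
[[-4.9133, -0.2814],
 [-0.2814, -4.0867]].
sigma(A) ≈ {-5, -4}

A is real symmetric, so its spectrum consists of real eigenvalues. Expanding the characteristic polynomial of the displayed matrix gives
  det(λ I - A) = p(λ) = λ^2 + (9)λ + (20).
Solving p(λ) = 0 yields eigenvalues ≈ -5, -4. (A is shown rounded to 4 decimals, so these recover the underlying integer eigenvalues to within that precision.)
Verification: the trace of A = -9 equals the sum of eigenvalues -9, and det(A) ≈ 20.0000 matches the eigenvalue product 20.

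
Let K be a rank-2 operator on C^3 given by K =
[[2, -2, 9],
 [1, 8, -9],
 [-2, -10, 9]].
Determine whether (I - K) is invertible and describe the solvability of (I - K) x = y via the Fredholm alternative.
(I - K) is invertible (det(I - K) = 18 ≠ 0), so for every y in C^3 the equation (I - K) x = y has a unique solution.

K has rank 2 and factors as K = U V^T = u1 v1^T + u2 v2^T with u1 = (3, -3, 3), v1 = (0, -2, 3), u2 = (-2, -1, 2), v2 = (-1, -2, 0) (multiplying out reproduces the displayed K). The nonzero eigenvalues of U V^T coincide with those of the 2 x 2 matrix G = V^T U = [[v1·u1, v1·u2], [v2·u1, v2·u2]] = [[15, 8], [3, 4]], and by the Sylvester determinant identity det(I_3 - U V^T) = det(I_2 - V^T U) = det([[-14, -8], [-3, -3]]) = (-14)(-3) - (-8)(-3) = 18. (Direct check: I - K =
[[-1, 2, -9],
 [-1, -7, 9],
 [2, 10, -8]]
has determinant 18.) The finite-dimensional Fredholm alternative says: either (I - K) is invertible, or ker(I - K) ≠ {0} and then range(I - K) = ker((I - K)^*)^⊥, with dim ker(I - K) = dim ker((I - K)^*). Since det(I - K) ≠ 0, 1 is not an eigenvalue of K and ker(I - K) = {0}, so we are in the first case: for every y there is a unique x = (I - K)^(-1) y. (Explicitly, by the Woodbury identity, (I - U V^T)^(-1) = I + U (I_2 - G)^(-1) V^T.)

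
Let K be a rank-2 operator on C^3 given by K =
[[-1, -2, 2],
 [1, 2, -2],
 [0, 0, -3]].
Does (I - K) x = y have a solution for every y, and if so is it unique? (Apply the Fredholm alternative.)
(I - K) is singular (det(I - K) = 0, i.e. 1 ∈ sigma(K)). (I - K) x = y is solvable iff y ⊥ ker((I - K)^*) = span{(2, 4, -1)}, i.e. iff 2y_1 + 4y_2 - y_3 = 0. When solvable, x is determined up to adding multiples of (-1, 1, 0) (ker(I - K) = span{(-1, 1, 0)}, dimension 1).

K has rank 2 and factors as K = U V^T = u1 v1^T + u2 v2^T with u1 = (-1, 1, 3), v1 = (1, 2, -2), u2 = (0, 0, 3), v2 = (-1, -2, 1) (multiplying out reproduces the displayed K). The nonzero eigenvalues of U V^T coincide with those of the 2 x 2 matrix G = V^T U = [[v1·u1, v1·u2], [v2·u1, v2·u2]] = [[-5, -6], [2, 3]], and by the Sylvester determinant identity det(I_3 - U V^T) = det(I_2 - V^T U) = det([[6, 6], [-2, -2]]) = (6)(-2) - (6)(-2) = 0. (Direct check: I - K =
[[2, 2, -2],
 [-1, -1, 2],
 [0, 0, 4]]
has determinant 0.) So 1 is an eigenvalue of K and (I - K) is not invertible. The finite-dimensional Fredholm alternative says: either (I - K) is invertible, or ker(I - K) ≠ {0} and then range(I - K) = ker((I - K)^*)^⊥, with dim ker(I - K) = dim ker((I - K)^*). We are in the second case, so we compute both kernels via the 2 x 2 reduction. If (I - U V^T) x = 0 then x = U (V^T x) lies in the column space of U; writing x = U b gives U (I_2 - G) b = 0, and since u1, u2 are independent, (I_2 - G) b = 0. With I_2 - G = [[6, 6], [-2, -2]] (singular, as its determinant is 0) a null vector is b = (1, -1), so ker(I - K) = span{1·u1 + (-1)·u2} = span{(-1, 1, 0)}. For the adjoint, (I - K)^* = I - K^T = I - V U^T, and the same argument gives ker((I - K)^*) = {V a : (I_2 - G)^T a = 0}; (I_2 - G)^T = [[6, -2], [6, -2]] has null vector a = (-1, -3), so ker((I - K)^*) = span{-1·v1 + (-3)·v2} = span{(2, 4, -1)}. (Both kernels are 1-dimensional, matching rank(I - K) = 2.) Therefore (I - K) x = y is solvable iff <y, (2, 4, -1)> = 0, i.e. iff 2y_1 + 4y_2 - y_3 = 0; when solvable the solution set is the line x_p + c·(-1, 1, 0), c ∈ C.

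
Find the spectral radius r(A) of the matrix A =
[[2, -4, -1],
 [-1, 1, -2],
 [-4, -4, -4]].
r(A) ≈ 6.3179

The eigenvalues of A are the roots of its characteristic polynomial. With M = A (coefficients from the trace, the sum of principal 2x2 minors, and det A):
  p(λ) = det(λ I - M) = λ^3 + λ^2 - 26λ + 48.
No integer candidate from the rational root theorem (±divisors of 48) is a root, so the roots are irrational. The cubic discriminant is Δ = -13884 < 0, so there is one real root and a complex-conjugate pair. p(-7) = -64 and p(-6) = 24 have opposite signs, so a root lies in (-7, -6); Newton's method refines it to λ ≈ -6.3179. Dividing out (λ - (-6.3179)) leaves approximately λ^2 - 5.3179λ + 7.5975. For λ^2 - 5.3179λ + 7.5975 the discriminant is -2.1104. It is negative, so the remaining roots are the complex-conjugate pair λ ≈ 2.6589 ± 0.7264i. Their product equals the constant term, so |λ|^2 ≈ 7.5975 and |λ| ≈ 2.7564.
Thus the eigenvalues (to 4 decimals) are -6.3179 (modulus 6.3179); 2.6589 ± 0.7264i (modulus 2.7564). The spectral radius is the largest modulus: r(A) ≈ 6.3179. (Cross-check: r(A) ≤ ||A||_2 ≈ 7.3046; equality holds whenever A is normal, though it can also hold for some non-normal A.)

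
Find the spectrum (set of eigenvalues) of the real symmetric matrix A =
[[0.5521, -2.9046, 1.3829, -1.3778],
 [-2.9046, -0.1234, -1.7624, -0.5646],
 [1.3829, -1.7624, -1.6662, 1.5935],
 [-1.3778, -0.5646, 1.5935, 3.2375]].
sigma(A) ≈ {-3, 4} (-3 with multiplicity 2, 4 with multiplicity 2)

A is real symmetric, so its spectrum consists of real eigenvalues. Expanding the characteristic polynomial of the displayed matrix gives
  det(λ I - A) = p(λ) = λ^4 + (-2)λ^3 + (-23)λ^2 + (24)λ + (144.0042).
Solving p(λ) = 0 yields eigenvalues ≈ -3, -3, 4, 4. (A is shown rounded to 4 decimals, so these recover the underlying integer eigenvalues to within that precision.)
Verification: the trace of A = 2 equals the sum of eigenvalues 2, and det(A) ≈ 144.0042 matches the eigenvalue product 144.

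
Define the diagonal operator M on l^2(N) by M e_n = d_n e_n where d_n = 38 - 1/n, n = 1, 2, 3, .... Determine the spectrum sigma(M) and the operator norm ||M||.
sigma(M) = {38 - 1/n : n ≥ 1} ∪ {38}; ||M|| = 38

A bounded diagonal operator on l^2 with diagonal entries d_n has spectrum equal to the closure of {d_n : n ≥ 1}: every d_n is an eigenvalue (with eigenvector e_n), so {d_n} ⊂ sigma(M); the spectrum is closed, so its closure is too; and for lambda not in the closure, (M - lambda I) has bounded inverse (the diagonal entries 1/(d_n - lambda) are bounded). For our sequence d_n = 38 - 1/n, n = 1, 2, 3, ...:
  - {d_n} = {38 - 1/n : n ≥ 1}; the only limit point is 38
  - closure = {38 - 1/n : n ≥ 1} ∪ {38}
For the norm: a diagonal operator has ||M|| = sup_n |d_n|. Here d_n = 38 - 1/n increases monotonically from d_1 = 37 toward 38, with all terms in [37, 38); so sup_n |d_n| = 38 (the supremum is the limit, not attained). So ||M|| = 38.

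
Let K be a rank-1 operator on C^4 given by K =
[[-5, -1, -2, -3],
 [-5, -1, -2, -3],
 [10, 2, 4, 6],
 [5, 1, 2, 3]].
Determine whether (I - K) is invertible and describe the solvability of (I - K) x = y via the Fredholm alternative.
(I - K) is singular (det(I - K) = 0, i.e. 1 ∈ sigma(K)). (I - K) x = y is solvable iff y ⊥ ker((I - K)^*) = span{(-5, -1, -2, -3)}, i.e. iff -5y_1 - y_2 - 2y_3 - 3y_4 = 0. When solvable, the solutions are x = y + c·(1, 1, -2, -1), c arbitrary (ker(I - K) = span{(1, 1, -2, -1)}, dimension 1).

K has rank 1, so it is an outer product K = u v^T: every row of K is a multiple of one row vector. Reading off the entries, u = (1, 1, -2, -1) and v = (-5, -1, -2, -3) (row i of K equals u_i·v^T). A rank-one matrix u v^T satisfies K u = u (v·u) and kills the (3)-dimensional subspace v^⊥, so its characteristic polynomial is lambda^3 (lambda - v·u) with v·u = tr K = 1. Hence the eigenvalues of I - K are 1 (multiplicity 3) and 1 - (1) = 0, so det(I - K) = 0. (Direct check: I - K =
[[6, 1, 2, 3],
 [5, 2, 2, 3],
 [-10, -2, -3, -6],
 [-5, -1, -2, -2]]
has determinant 0.) So 1 is an eigenvalue of K and (I - K) is not invertible. The finite-dimensional Fredholm alternative says: either (I - K) is invertible, or ker(I - K) ≠ {0} and then range(I - K) = ker((I - K)^*)^⊥, with dim ker(I - K) = dim ker((I - K)^*). We are in the second case, so we need both kernels. Kernel of I - K: (I - K) u = u - u (v·u) = u - u = 0, so ker(I - K) = span{u} = span{(1, 1, -2, -1)} (it is exactly 1-dimensional because rank(I - K) = 3). Kernel of the adjoint: K is real, so (I - K)^* = I - K^T = I - v u^T, and (I - v u^T) v = v - v (u·v) = 0; hence ker((I - K)^*) = span{v} = span{(-5, -1, -2, -3)}. Therefore (I - K) x = y is solvable iff <y, v> = 0, i.e. iff -5y_1 - y_2 - 2y_3 - 3y_4 = 0. When this holds, K y = u (v·y) = 0, so (I - K) y = y and x = y is a particular solution; the full solution set is the line x = y + c·u = y + c·(1, 1, -2, -1), c ∈ C.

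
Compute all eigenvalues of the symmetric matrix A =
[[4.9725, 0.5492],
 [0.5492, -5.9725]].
sigma(A) ≈ {-6, 5}

A is real symmetric, so its spectrum consists of real eigenvalues. Expanding the characteristic polynomial of the displayed matrix gives
  det(λ I - A) = p(λ) = λ^2 + (1)λ + (-30).
Solving p(λ) = 0 yields eigenvalues ≈ -6, 5. (A is shown rounded to 4 decimals, so these recover the underlying integer eigenvalues to within that precision.)
Verification: the trace of A = -1 equals the sum of eigenvalues -1, and det(A) ≈ -29.9999 matches the eigenvalue product -30.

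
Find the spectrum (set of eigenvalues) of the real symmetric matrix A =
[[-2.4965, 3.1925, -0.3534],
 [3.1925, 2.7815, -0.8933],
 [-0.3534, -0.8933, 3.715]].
sigma(A) ≈ {-4, 3, 5}

A is real symmetric, so its spectrum consists of real eigenvalues. Expanding the characteristic polynomial of the displayed matrix gives
  det(λ I - A) = p(λ) = λ^3 + (-4)λ^2 + (-17)λ + (60).
Solving p(λ) = 0 yields eigenvalues ≈ -4, 3, 5. (A is shown rounded to 4 decimals, so these recover the underlying integer eigenvalues to within that precision.)
Verification: the trace of A = 4 equals the sum of eigenvalues 4, and det(A) ≈ -60.0000 matches the eigenvalue product -60.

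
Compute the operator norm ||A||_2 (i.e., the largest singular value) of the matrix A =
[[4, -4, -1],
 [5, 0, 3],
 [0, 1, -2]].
||A||_2 ≈ 7.1563 (= sqrt(largest eigenvalue of A^T A))

||A||_2 = sigma_max(A) = sqrt(lambda_max(A^T A)). Form the symmetric matrix M = A^T A =
[[41, -16, 11],
 [-16, 17, 2],
 [11, 2, 14]].
Its characteristic polynomial (trace, sum of principal 2x2 minors, determinant of M give the coefficients) is
  p(λ) = det(λ I - M) = λ^3 - 72λ^2 + 1128λ - 3249.
No integer candidate from the rational root theorem (±divisors of 3249) is a root, so the roots are irrational. The cubic discriminant is Δ = 468973125 > 0, so there are three distinct real roots. p(3) = -486 and p(4) = 175 have opposite signs, so a root lies in (3, 4); Newton's method refines it to λ ≈ 3.7164. p(17) = 32 and p(18) = -441 have opposite signs, so a root lies in (17, 18); Newton's method refines it to λ ≈ 17.0704. p(51) = -342 and p(52) = 1327 have opposite signs, so a root lies in (51, 52); Newton's method refines it to λ ≈ 51.2132. Check (Vieta): the three roots sum to 72, matching tr M = 72.
So the eigenvalues of A^T A are ≈ 3.7164, 17.0704, 51.2132 (all ≥ 0, as they must be for A^T A). The largest is λ_max ≈ 51.2132, hence ||A||_2 = sqrt(λ_max) ≈ 7.1563.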